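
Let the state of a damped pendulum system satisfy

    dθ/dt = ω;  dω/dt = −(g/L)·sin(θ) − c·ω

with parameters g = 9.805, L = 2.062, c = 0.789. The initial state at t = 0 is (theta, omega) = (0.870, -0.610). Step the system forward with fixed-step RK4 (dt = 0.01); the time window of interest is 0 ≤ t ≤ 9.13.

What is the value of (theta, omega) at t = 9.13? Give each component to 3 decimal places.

(theta, omega) = (0.017, -0.041)

t=0.000: state=(0.870, -0.610)
step 1 (dt=0.01): k1=(-0.610, -3.153), k2=(-0.626, -3.131), k3=(-0.626, -3.131), k4=(-0.641, -3.109); state += dt/6·(k1+2k2+2k3+k4)
t=0.010: state=(0.864, -0.641)
t=0.020: state=(0.857, -0.672)
t=0.030: state=(0.850, -0.703)
continuing one RK4 step at a time; state shown every 50 steps (Δt=0.5):
t=0.500: state=(0.281, -1.492)
t=1.000: state=(-0.354, -0.840)
t=1.500: state=(-0.476, 0.319)
t=2.000: state=(-0.147, 0.834)
t=2.500: state=(0.203, 0.453)
t=3.000: state=(0.260, -0.202)
t=3.500: state=(0.069, -0.467)
t=4.000: state=(-0.121, -0.232)
t=4.500: state=(-0.142, 0.131)
t=5.000: state=(-0.030, 0.260)
t=5.500: state=(0.072, 0.116)
t=6.000: state=(0.077, -0.084)
t=6.500: state=(0.012, -0.145)
t=7.000: state=(-0.042, -0.057)
t=7.500: state=(-0.041, 0.053)
t=8.000: state=(-0.004, 0.080)
t=8.500: state=(0.025, 0.027)
t=9.000: state=(0.022, -0.033)
t=9.130: state=(0.017, -0.041)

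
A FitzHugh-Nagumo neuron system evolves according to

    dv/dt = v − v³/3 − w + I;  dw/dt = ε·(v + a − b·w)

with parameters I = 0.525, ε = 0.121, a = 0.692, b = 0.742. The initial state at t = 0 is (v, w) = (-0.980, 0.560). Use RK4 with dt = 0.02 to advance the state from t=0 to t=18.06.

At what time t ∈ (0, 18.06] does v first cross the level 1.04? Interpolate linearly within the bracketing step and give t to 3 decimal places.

t = 14.774

t=0.000: state=(-0.980, 0.560)
step 1 (dt=0.02): k1=(-0.701, -0.085), k2=(-0.701, -0.086), k3=(-0.701, -0.086), k4=(-0.700, -0.087); state += dt/6·(k1+2k2+2k3+k4)
t=0.020: state=(-0.994, 0.558)
t=0.040: state=(-1.008, 0.557)
t=0.060: state=(-1.022, 0.555)
continuing one RK4 step at a time; state shown every 50 steps (Δt=1):
t=1.000: state=(-1.510, 0.443)
t=2.000: state=(-1.613, 0.302)
t=3.000: state=(-1.566, 0.171)
t=4.000: state=(-1.491, 0.060)
t=5.000: state=(-1.410, -0.033)
t=6.000: state=(-1.326, -0.108)
t=7.000: state=(-1.240, -0.168)
t=8.000: state=(-1.150, -0.211)
t=9.000: state=(-1.053, -0.240)
t=10.000: state=(-0.944, -0.255)
t=11.000: state=(-0.815, -0.255)
t=12.000: state=(-0.641, -0.238)
t=13.000: state=(-0.363, -0.197)
t=14.000: state=(0.209, -0.113)
t=14.760: state=(1.023, 0.009)
next step: t=14.780: state=(1.047, 0.013) — v has crossed 1.04
linear interpolation between t=14.760 (1.02337) and t=14.780 (1.04696) → t≈14.774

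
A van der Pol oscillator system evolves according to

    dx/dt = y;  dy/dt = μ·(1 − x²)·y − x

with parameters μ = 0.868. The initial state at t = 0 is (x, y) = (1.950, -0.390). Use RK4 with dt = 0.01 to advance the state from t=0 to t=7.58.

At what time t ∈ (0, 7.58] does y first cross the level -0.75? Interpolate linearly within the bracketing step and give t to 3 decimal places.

t=0.000: state=(1.950, -0.390)
step 1 (dt=0.01): k1=(-0.390, -1.001), k2=(-0.395, -0.990), k3=(-0.395, -0.990), k4=(-0.400, -0.979); state += dt/6·(k1+2k2+2k3+k4)
t=0.010: state=(1.946, -0.400)
t=0.020: state=(1.942, -0.410)
t=0.030: state=(1.938, -0.419)
continuing one RK4 step at a time; state shown every 25 steps (Δt=0.25):
t=0.250: state=(1.826, -0.587)
t=0.500: state=(1.661, -0.731)
t=0.530: state=(1.639, -0.747)
next step: t=0.540: state=(1.631, -0.753) — y has crossed -0.75
linear interpolation between t=0.530 (-0.74712) and t=0.540 (-0.75258) → t≈0.535

t = 0.535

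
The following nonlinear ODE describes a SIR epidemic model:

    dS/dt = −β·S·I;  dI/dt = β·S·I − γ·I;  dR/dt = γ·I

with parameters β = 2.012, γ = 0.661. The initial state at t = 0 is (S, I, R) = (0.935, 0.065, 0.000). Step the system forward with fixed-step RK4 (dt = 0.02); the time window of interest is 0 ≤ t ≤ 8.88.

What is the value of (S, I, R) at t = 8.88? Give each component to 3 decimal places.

t=0.000: state=(0.935, 0.065, 0.000)
step 1 (dt=0.02): k1=(-0.122, 0.079, 0.043), k2=(-0.124, 0.080, 0.043), k3=(-0.124, 0.080, 0.043), k4=(-0.125, 0.081, 0.044); state += dt/6·(k1+2k2+2k3+k4)
t=0.020: state=(0.933, 0.067, 0.001)
t=0.040: state=(0.930, 0.068, 0.002)
t=0.060: state=(0.927, 0.070, 0.003)
continuing one RK4 step at a time; state shown every 25 steps (Δt=0.5):
t=0.500: state=(0.855, 0.115, 0.029)
t=1.000: state=(0.736, 0.185, 0.078)
t=1.500: state=(0.588, 0.259, 0.152)
t=2.000: state=(0.440, 0.312, 0.248)
t=2.500: state=(0.318, 0.328, 0.354)
t=3.000: state=(0.230, 0.309, 0.460)
t=3.500: state=(0.172, 0.272, 0.557)
t=4.000: state=(0.134, 0.227, 0.639)
t=4.500: state=(0.109, 0.184, 0.707)
t=5.000: state=(0.092, 0.146, 0.762)
t=5.500: state=(0.081, 0.115, 0.805)
t=6.000: state=(0.073, 0.089, 0.838)
t=6.500: state=(0.067, 0.069, 0.864)
t=7.000: state=(0.063, 0.053, 0.884)
t=7.500: state=(0.061, 0.040, 0.899)
t=8.000: state=(0.058, 0.031, 0.911)
t=8.500: state=(0.057, 0.023, 0.920)
t=8.880: state=(0.056, 0.019, 0.925)

(S, I, R) = (0.056, 0.019, 0.925)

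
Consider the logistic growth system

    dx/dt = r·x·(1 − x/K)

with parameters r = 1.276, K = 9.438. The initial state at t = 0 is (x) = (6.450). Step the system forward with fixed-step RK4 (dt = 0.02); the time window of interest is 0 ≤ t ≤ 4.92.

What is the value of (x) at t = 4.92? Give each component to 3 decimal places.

t=0.000: state=(6.450)
step 1 (dt=0.02): k1=(2.606), k2=(2.593), k3=(2.593), k4=(2.581); state += dt/6·(k1+2k2+2k3+k4)
t=0.020: state=(6.502)
t=0.040: state=(6.553)
t=0.060: state=(6.604)
continuing one RK4 step at a time; state shown every 10 steps (Δt=0.2):
t=0.200: state=(6.945)
t=0.400: state=(7.385)
t=0.600: state=(7.765)
t=0.800: state=(8.088)
t=1.000: state=(8.357)
t=1.200: state=(8.579)
t=1.400: state=(8.758)
t=1.600: state=(8.903)
t=1.800: state=(9.018)
t=2.000: state=(9.109)
t=2.200: state=(9.181)
t=2.400: state=(9.238)
t=2.600: state=(9.282)
t=2.800: state=(9.317)
t=3.000: state=(9.344)
t=3.200: state=(9.365)
t=3.400: state=(9.381)
t=3.600: state=(9.394)
t=3.800: state=(9.404)
t=4.000: state=(9.412)
t=4.200: state=(9.417)
t=4.400: state=(9.422)
t=4.600: state=(9.426)
t=4.800: state=(9.428)
t=4.920: state=(9.430)

(x) = (9.430)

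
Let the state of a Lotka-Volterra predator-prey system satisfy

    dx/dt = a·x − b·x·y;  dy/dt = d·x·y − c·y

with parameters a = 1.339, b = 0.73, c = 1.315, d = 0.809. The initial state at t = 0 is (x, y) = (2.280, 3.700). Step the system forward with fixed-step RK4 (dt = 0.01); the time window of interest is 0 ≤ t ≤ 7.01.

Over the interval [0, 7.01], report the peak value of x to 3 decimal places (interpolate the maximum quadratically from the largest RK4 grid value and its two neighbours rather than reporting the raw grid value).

max x = 3.498

t=0.000: state=(2.280, 3.700)
step 1 (dt=0.01): k1=(-3.105, 1.959), k2=(-3.100, 1.918), k3=(-3.100, 1.918), k4=(-3.095, 1.876); state += dt/6·(k1+2k2+2k3+k4)
t=0.010: state=(2.249, 3.719)
t=0.020: state=(2.218, 3.738)
t=0.030: state=(2.187, 3.755)
continuing one RK4 step at a time; state shown every 25 steps (Δt=0.25):
t=0.250: state=(1.577, 3.922)
t=0.500: state=(1.095, 3.684)
t=0.750: state=(0.814, 3.208)
t=1.000: state=(0.665, 2.677)
t=1.250: state=(0.597, 2.187)
t=1.500: state=(0.582, 1.772)
t=1.750: state=(0.608, 1.438)
t=2.000: state=(0.670, 1.177)
t=2.250: state=(0.770, 0.979)
t=2.500: state=(0.912, 0.835)
t=2.750: state=(1.105, 0.736)
t=3.000: state=(1.358, 0.679)
t=3.250: state=(1.680, 0.664)
t=3.500: state=(2.076, 0.698)
t=3.750: state=(2.534, 0.800)
t=4.000: state=(3.008, 1.009)
t=4.250: state=(3.388, 1.391)
t=4.500: state=(3.483, 2.020)
t=4.750: state=(3.124, 2.858)
t=5.000: state=(2.408, 3.612)
t=5.250: state=(1.679, 3.922)
t=5.500: state=(1.159, 3.746)
t=5.750: state=(0.850, 3.294)
t=6.000: state=(0.683, 2.763)
t=6.250: state=(0.604, 2.263)
t=6.500: state=(0.582, 1.835)
t=6.750: state=(0.601, 1.488)
t=7.000: state=(0.657, 1.215)
t=7.010: state=(0.660, 1.206)
largest grid value and its neighbours: x(4.430)=3.49764, x(4.440)=3.49773, x(4.450)=3.49711
parabola through these three points peaks at t≈4.436 with x≈3.49778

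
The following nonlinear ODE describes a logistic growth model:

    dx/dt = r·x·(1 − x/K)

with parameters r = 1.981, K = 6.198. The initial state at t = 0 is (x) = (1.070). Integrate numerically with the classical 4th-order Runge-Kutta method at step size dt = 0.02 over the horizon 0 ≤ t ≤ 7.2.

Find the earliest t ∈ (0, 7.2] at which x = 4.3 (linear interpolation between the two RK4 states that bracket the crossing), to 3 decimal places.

t = 1.204

t=0.000: state=(1.070)
step 1 (dt=0.02): k1=(1.754), k2=(1.776), k3=(1.777), k4=(1.799); state += dt/6·(k1+2k2+2k3+k4)
t=0.020: state=(1.106)
t=0.040: state=(1.142)
t=0.060: state=(1.179)
continuing one RK4 step at a time; state shown every 25 steps (Δt=0.5):
t=0.500: state=(2.230)
t=1.000: state=(3.731)
t=1.200: state=(4.290)
next step: t=1.220: state=(4.342) — x has crossed 4.3
linear interpolation between t=1.200 (4.28988) and t=1.220 (4.34181) → t≈1.204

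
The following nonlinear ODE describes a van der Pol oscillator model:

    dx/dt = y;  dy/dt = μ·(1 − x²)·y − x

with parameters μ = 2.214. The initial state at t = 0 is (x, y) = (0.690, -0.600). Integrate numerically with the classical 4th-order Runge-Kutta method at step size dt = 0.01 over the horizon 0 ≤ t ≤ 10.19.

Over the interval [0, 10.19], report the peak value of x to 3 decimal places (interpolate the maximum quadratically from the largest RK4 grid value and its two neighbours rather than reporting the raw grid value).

t=0.000: state=(0.690, -0.600)
step 1 (dt=0.01): k1=(-0.600, -1.386), k2=(-0.607, -1.397), k3=(-0.607, -1.397), k4=(-0.614, -1.407); state += dt/6·(k1+2k2+2k3+k4)
t=0.010: state=(0.684, -0.614)
t=0.020: state=(0.678, -0.628)
t=0.030: state=(0.671, -0.643)
continuing one RK4 step at a time; state shown every 50 steps (Δt=0.5):
t=0.500: state=(0.144, -1.801)
t=1.000: state=(-1.282, -3.153)
t=1.500: state=(-1.923, -0.008)
t=2.000: state=(-1.812, 0.322)
t=2.500: state=(-1.632, 0.399)
t=3.000: state=(-1.408, 0.509)
t=3.500: state=(-1.103, 0.747)
t=4.000: state=(-0.584, 1.490)
t=4.500: state=(0.719, 3.974)
t=5.000: state=(1.996, 0.436)
t=5.500: state=(1.952, -0.279)
t=6.000: state=(1.795, -0.343)
t=6.500: state=(1.608, -0.410)
t=7.000: state=(1.377, -0.528)
t=7.500: state=(1.056, -0.795)
t=8.000: state=(0.488, -1.673)
t=8.500: state=(-0.964, -4.079)
t=9.000: state=(-2.015, -0.190)
t=9.500: state=(-1.935, 0.290)
t=10.000: state=(-1.774, 0.350)
t=10.190: state=(-1.705, 0.373)
largest grid value and its neighbours: x(5.120)=2.02098, x(5.130)=2.02116, x(5.140)=2.02113
parabola through these three points peaks at t≈5.134 with x≈2.02117

max x = 2.021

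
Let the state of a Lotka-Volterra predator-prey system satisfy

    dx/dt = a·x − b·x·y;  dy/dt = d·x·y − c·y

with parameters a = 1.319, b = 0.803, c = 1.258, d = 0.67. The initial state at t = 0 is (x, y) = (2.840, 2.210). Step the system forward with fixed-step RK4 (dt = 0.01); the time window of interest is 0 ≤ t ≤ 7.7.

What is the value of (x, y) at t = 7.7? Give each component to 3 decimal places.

(x, y) = (1.300, 1.053)

t=0.000: state=(2.840, 2.210)
step 1 (dt=0.01): k1=(-1.294, 1.425), k2=(-1.307, 1.420), k3=(-1.307, 1.420), k4=(-1.320, 1.415); state += dt/6·(k1+2k2+2k3+k4)
t=0.010: state=(2.827, 2.224)
t=0.020: state=(2.814, 2.238)
t=0.030: state=(2.800, 2.252)
continuing one RK4 step at a time; state shown every 25 steps (Δt=0.25):
t=0.250: state=(2.453, 2.517)
t=0.500: state=(2.020, 2.673)
t=0.750: state=(1.642, 2.649)
t=1.000: state=(1.361, 2.483)
t=1.250: state=(1.177, 2.240)
t=1.500: state=(1.073, 1.973)
t=1.750: state=(1.030, 1.717)
t=2.000: state=(1.039, 1.490)
t=2.250: state=(1.093, 1.299)
t=2.500: state=(1.190, 1.148)
t=2.750: state=(1.330, 1.035)
t=3.000: state=(1.515, 0.958)
t=3.250: state=(1.746, 0.919)
t=3.500: state=(2.021, 0.919)
t=3.750: state=(2.328, 0.965)
t=4.000: state=(2.642, 1.069)
t=4.250: state=(2.917, 1.244)
t=4.500: state=(3.082, 1.505)
t=4.750: state=(3.066, 1.844)
t=5.000: state=(2.837, 2.214)
t=5.250: state=(2.448, 2.520)
t=5.500: state=(2.015, 2.673)
t=5.750: state=(1.638, 2.647)
t=6.000: state=(1.359, 2.481)
t=6.250: state=(1.176, 2.237)
t=6.500: state=(1.072, 1.970)
t=6.750: state=(1.030, 1.714)
t=7.000: state=(1.040, 1.487)
t=7.250: state=(1.094, 1.298)
t=7.500: state=(1.191, 1.147)
t=7.700: state=(1.300, 1.053)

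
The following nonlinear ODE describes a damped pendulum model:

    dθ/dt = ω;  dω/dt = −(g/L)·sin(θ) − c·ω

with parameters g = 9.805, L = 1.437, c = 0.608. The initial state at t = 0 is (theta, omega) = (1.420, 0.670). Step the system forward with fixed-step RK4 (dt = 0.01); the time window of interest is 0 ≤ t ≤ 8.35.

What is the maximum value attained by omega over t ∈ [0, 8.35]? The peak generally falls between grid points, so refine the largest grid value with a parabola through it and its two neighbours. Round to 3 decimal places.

t=0.000: state=(1.420, 0.670)
step 1 (dt=0.01): k1=(0.670, -7.153), k2=(0.634, -7.135), k3=(0.634, -7.135), k4=(0.599, -7.116); state += dt/6·(k1+2k2+2k3+k4)
t=0.010: state=(1.426, 0.599)
t=0.020: state=(1.432, 0.528)
t=0.030: state=(1.437, 0.457)
continuing one RK4 step at a time; state shown every 50 steps (Δt=0.5):
t=0.500: state=(0.952, -2.307)
t=1.000: state=(-0.396, -2.359)
t=1.500: state=(-0.926, 0.322)
t=2.000: state=(-0.255, 1.966)
t=2.500: state=(0.544, 0.839)
t=3.000: state=(0.470, -1.001)
t=3.500: state=(-0.161, -1.155)
t=4.000: state=(-0.425, 0.172)
t=4.500: state=(-0.090, 0.940)
t=5.000: state=(0.270, 0.326)
t=5.500: state=(0.195, -0.537)
t=6.000: state=(-0.107, -0.497)
t=6.500: state=(-0.194, 0.162)
t=7.000: state=(-0.013, 0.444)
t=7.500: state=(0.137, 0.088)
t=8.000: state=(0.073, -0.286)
t=8.350: state=(-0.032, -0.272)
largest grid value and its neighbours: omega(2.030)=1.97568, omega(2.040)=1.97625, omega(2.050)=1.97551
parabola through these three points peaks at t≈2.039 with omega≈1.97626

max omega = 1.976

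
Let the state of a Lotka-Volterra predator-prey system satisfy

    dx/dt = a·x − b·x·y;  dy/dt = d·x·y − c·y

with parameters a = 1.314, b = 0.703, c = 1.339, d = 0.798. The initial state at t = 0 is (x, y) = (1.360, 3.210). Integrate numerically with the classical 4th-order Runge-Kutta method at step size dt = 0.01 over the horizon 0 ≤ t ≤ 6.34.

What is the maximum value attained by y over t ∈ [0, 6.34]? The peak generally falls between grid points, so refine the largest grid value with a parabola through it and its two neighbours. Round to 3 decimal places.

max y = 3.302

t=0.000: state=(1.360, 3.210)
step 1 (dt=0.01): k1=(-1.282, -0.814), k2=(-1.272, -0.830), k3=(-1.272, -0.830), k4=(-1.262, -0.845); state += dt/6·(k1+2k2+2k3+k4)
t=0.010: state=(1.347, 3.202)
t=0.020: state=(1.335, 3.193)
t=0.030: state=(1.322, 3.184)
continuing one RK4 step at a time; state shown every 25 steps (Δt=0.25):
t=0.250: state=(1.099, 2.930)
t=0.500: state=(0.941, 2.566)
t=0.750: state=(0.861, 2.195)
t=1.000: state=(0.838, 1.859)
t=1.250: state=(0.861, 1.574)
t=1.500: state=(0.926, 1.346)
t=1.750: state=(1.032, 1.170)
t=2.000: state=(1.181, 1.043)
t=2.250: state=(1.376, 0.962)
t=2.500: state=(1.620, 0.928)
t=2.750: state=(1.910, 0.943)
t=3.000: state=(2.235, 1.020)
t=3.250: state=(2.563, 1.178)
t=3.500: state=(2.831, 1.446)
t=3.750: state=(2.950, 1.848)
t=4.000: state=(2.833, 2.365)
t=4.250: state=(2.478, 2.883)
t=4.500: state=(2.004, 3.228)
t=4.750: state=(1.563, 3.291)
t=5.000: state=(1.234, 3.106)
t=5.250: state=(1.020, 2.778)
t=5.500: state=(0.899, 2.404)
t=5.750: state=(0.845, 2.045)
t=6.000: state=(0.843, 1.730)
t=6.250: state=(0.884, 1.469)
t=6.340: state=(0.909, 1.389)
largest grid value and its neighbours: y(4.670)=3.30193, y(4.680)=3.30212, y(4.690)=3.30188
parabola through these three points peaks at t≈4.679 with y≈3.30212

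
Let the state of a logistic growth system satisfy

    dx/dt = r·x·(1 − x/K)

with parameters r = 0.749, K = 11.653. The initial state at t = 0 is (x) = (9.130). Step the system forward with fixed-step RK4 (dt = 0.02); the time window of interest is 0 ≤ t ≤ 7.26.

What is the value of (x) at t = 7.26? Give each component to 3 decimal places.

t=0.000: state=(9.130)
step 1 (dt=0.02): k1=(1.481), k2=(1.474), k3=(1.474), k4=(1.468); state += dt/6·(k1+2k2+2k3+k4)
t=0.020: state=(9.159)
t=0.040: state=(9.189)
t=0.060: state=(9.218)
continuing one RK4 step at a time; state shown every 25 steps (Δt=0.5):
t=0.500: state=(9.792)
t=1.000: state=(10.306)
t=1.500: state=(10.692)
t=2.000: state=(10.975)
t=2.500: state=(11.178)
t=3.000: state=(11.322)
t=3.500: state=(11.424)
t=4.000: state=(11.494)
t=4.500: state=(11.543)
t=5.000: state=(11.577)
t=5.500: state=(11.601)
t=6.000: state=(11.617)
t=6.500: state=(11.628)
t=7.000: state=(11.636)
t=7.260: state=(11.639)

(x) = (11.639)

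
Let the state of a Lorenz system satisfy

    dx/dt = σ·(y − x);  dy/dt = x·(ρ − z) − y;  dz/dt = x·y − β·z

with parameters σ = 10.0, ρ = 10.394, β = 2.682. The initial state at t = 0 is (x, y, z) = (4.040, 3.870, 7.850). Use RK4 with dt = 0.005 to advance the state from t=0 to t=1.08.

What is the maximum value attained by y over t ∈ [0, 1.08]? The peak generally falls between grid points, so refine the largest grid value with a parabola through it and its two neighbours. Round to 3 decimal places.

max y = 6.189

t=0.000: state=(4.040, 3.870, 7.850)
step 1 (dt=0.005): k1=(-1.700, 6.408, -5.419), k2=(-1.497, 6.436, -5.334), k3=(-1.502, 6.436, -5.333), k4=(-1.303, 6.464, -5.247); state += dt/6·(k1+2k2+2k3+k4)
t=0.005: state=(4.032, 3.902, 7.823)
t=0.010: state=(4.027, 3.935, 7.798)
t=0.015: state=(4.023, 3.967, 7.773)
continuing one RK4 step at a time; state shown every 10 steps (Δt=0.05):
t=0.050: state=(4.043, 4.205, 7.626)
t=0.100: state=(4.183, 4.567, 7.512)
t=0.150: state=(4.415, 4.949, 7.527)
t=0.200: state=(4.707, 5.330, 7.681)
t=0.250: state=(5.029, 5.682, 7.974)
t=0.300: state=(5.349, 5.966, 8.391)
t=0.350: state=(5.634, 6.144, 8.900)
t=0.400: state=(5.848, 6.186, 9.445)
t=0.450: state=(5.963, 6.081, 9.961)
t=0.500: state=(5.963, 5.846, 10.379)
t=0.550: state=(5.850, 5.522, 10.650)
t=0.600: state=(5.645, 5.163, 10.751)
t=0.650: state=(5.381, 4.820, 10.688)
t=0.700: state=(5.097, 4.532, 10.490)
t=0.750: state=(4.827, 4.322, 10.199)
t=0.800: state=(4.598, 4.195, 9.855)
t=0.850: state=(4.427, 4.148, 9.496)
t=0.900: state=(4.321, 4.174, 9.154)
t=0.950: state=(4.280, 4.263, 8.852)
t=1.000: state=(4.302, 4.405, 8.610)
t=1.050: state=(4.380, 4.587, 8.442)
t=1.080: state=(4.450, 4.710, 8.381)
largest grid value and its neighbours: y(0.385)=6.18869, y(0.390)=6.18923, y(0.395)=6.18829
parabola through these three points peaks at t≈0.389 with y≈6.18925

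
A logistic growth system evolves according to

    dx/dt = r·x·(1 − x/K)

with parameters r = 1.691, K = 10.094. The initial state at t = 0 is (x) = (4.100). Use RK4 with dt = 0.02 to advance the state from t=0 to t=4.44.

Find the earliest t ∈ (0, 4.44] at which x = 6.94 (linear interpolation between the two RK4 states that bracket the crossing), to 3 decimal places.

t=0.000: state=(4.100)
step 1 (dt=0.02): k1=(4.117), k2=(4.130), k3=(4.130), k4=(4.142); state += dt/6·(k1+2k2+2k3+k4)
t=0.020: state=(4.183)
t=0.040: state=(4.266)
t=0.060: state=(4.349)
continuing one RK4 step at a time; state shown every 10 steps (Δt=0.2):
t=0.200: state=(4.942)
t=0.400: state=(5.790)
t=0.600: state=(6.597)
t=0.680: state=(6.900)
next step: t=0.700: state=(6.973) — x has crossed 6.94
linear interpolation between t=0.680 (6.89970) and t=0.700 (6.97308) → t≈0.691

t = 0.691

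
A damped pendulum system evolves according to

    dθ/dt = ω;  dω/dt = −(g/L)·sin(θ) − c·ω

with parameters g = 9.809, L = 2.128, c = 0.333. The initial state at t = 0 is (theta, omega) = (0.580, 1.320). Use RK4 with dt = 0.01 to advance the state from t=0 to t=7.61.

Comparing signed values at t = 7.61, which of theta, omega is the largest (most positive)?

largest component: theta

t=0.000: state=(0.580, 1.320)
step 1 (dt=0.01): k1=(1.320, -2.966), k2=(1.305, -2.986), k3=(1.305, -2.986), k4=(1.290, -3.006); state += dt/6·(k1+2k2+2k3+k4)
t=0.010: state=(0.593, 1.290)
t=0.020: state=(0.606, 1.260)
t=0.030: state=(0.618, 1.229)
continuing one RK4 step at a time; state shown every 25 steps (Δt=0.25):
t=0.250: state=(0.809, 0.492)
t=0.500: state=(0.824, -0.366)
t=0.750: state=(0.638, -1.085)
t=1.000: state=(0.306, -1.505)
t=1.250: state=(-0.079, -1.506)
t=1.500: state=(-0.413, -1.106)
t=1.750: state=(-0.612, -0.462)
t=2.000: state=(-0.640, 0.236)
t=2.250: state=(-0.503, 0.825)
t=2.500: state=(-0.248, 1.169)
t=2.750: state=(0.053, 1.181)
t=3.000: state=(0.316, 0.875)
t=3.250: state=(0.474, 0.369)
t=3.500: state=(0.496, -0.188)
t=3.750: state=(0.388, -0.654)
t=4.000: state=(0.186, -0.919)
t=4.250: state=(-0.049, -0.919)
t=4.500: state=(-0.253, -0.672)
t=4.750: state=(-0.372, -0.269)
t=5.000: state=(-0.384, 0.171)
t=5.250: state=(-0.294, 0.532)
t=5.500: state=(-0.132, 0.726)
t=5.750: state=(0.052, 0.711)
t=6.000: state=(0.207, 0.506)
t=6.250: state=(0.295, 0.183)
t=6.500: state=(0.297, -0.161)
t=6.750: state=(0.220, -0.436)
t=7.000: state=(0.090, -0.574)
t=7.250: state=(-0.053, -0.547)
t=7.500: state=(-0.171, -0.374)
t=7.610: state=(-0.206, -0.267)
compare at T: theta=-0.206, omega=-0.267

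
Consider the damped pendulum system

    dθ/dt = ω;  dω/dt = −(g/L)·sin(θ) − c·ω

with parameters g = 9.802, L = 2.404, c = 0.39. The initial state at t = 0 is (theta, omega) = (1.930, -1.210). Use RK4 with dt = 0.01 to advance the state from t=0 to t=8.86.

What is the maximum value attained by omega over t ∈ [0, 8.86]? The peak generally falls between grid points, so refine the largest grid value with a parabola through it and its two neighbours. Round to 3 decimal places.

max omega = 2.176

t=0.000: state=(1.930, -1.210)
step 1 (dt=0.01): k1=(-1.210, -3.345), k2=(-1.227, -3.347), k3=(-1.227, -3.347), k4=(-1.243, -3.349); state += dt/6·(k1+2k2+2k3+k4)
t=0.010: state=(1.918, -1.243)
t=0.020: state=(1.905, -1.277)
t=0.030: state=(1.892, -1.311)
continuing one RK4 step at a time; state shown every 50 steps (Δt=0.5):
t=0.500: state=(0.916, -2.759)
t=1.000: state=(-0.524, -2.543)
t=1.500: state=(-1.320, -0.556)
t=2.000: state=(-1.109, 1.317)
t=2.500: state=(-0.166, 2.175)
t=3.000: state=(0.738, 1.186)
t=3.500: state=(0.913, -0.471)
t=4.000: state=(0.367, -1.531)
t=4.500: state=(-0.377, -1.203)
t=5.000: state=(-0.682, 0.032)
t=5.500: state=(-0.388, 1.024)
t=6.000: state=(0.172, 1.023)
t=6.500: state=(0.489, 0.172)
t=7.000: state=(0.348, -0.665)
t=7.500: state=(-0.057, -0.812)
t=8.000: state=(-0.342, -0.250)
t=8.500: state=(-0.290, 0.418)
t=8.860: state=(-0.092, 0.629)
largest grid value and its neighbours: omega(2.470)=2.17584, omega(2.480)=2.17626, omega(2.490)=2.17582
parabola through these three points peaks at t≈2.480 with omega≈2.17626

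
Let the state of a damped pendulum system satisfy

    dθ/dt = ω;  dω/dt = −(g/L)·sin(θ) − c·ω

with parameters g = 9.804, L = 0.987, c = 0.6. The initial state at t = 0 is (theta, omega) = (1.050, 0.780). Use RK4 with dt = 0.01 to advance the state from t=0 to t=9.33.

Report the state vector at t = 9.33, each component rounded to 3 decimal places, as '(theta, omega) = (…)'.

(theta, omega) = (-0.064, 0.067)

t=0.000: state=(1.050, 0.780)
step 1 (dt=0.01): k1=(0.780, -9.084), k2=(0.735, -9.076), k3=(0.735, -9.075), k4=(0.689, -9.066); state += dt/6·(k1+2k2+2k3+k4)
t=0.010: state=(1.057, 0.689)
t=0.020: state=(1.064, 0.599)
t=0.030: state=(1.069, 0.508)
continuing one RK4 step at a time; state shown every 50 steps (Δt=0.5):
t=0.500: state=(0.447, -2.669)
t=1.000: state=(-0.697, -1.060)
t=1.500: state=(-0.407, 1.865)
t=2.000: state=(0.477, 0.974)
t=2.500: state=(0.330, -1.325)
t=3.000: state=(-0.335, -0.797)
t=3.500: state=(-0.256, 0.956)
t=4.000: state=(0.240, 0.622)
t=4.500: state=(0.194, -0.696)
t=5.000: state=(-0.174, -0.474)
t=5.500: state=(-0.146, 0.510)
t=6.000: state=(0.127, 0.357)
t=6.500: state=(0.109, -0.374)
t=7.000: state=(-0.093, -0.268)
t=7.500: state=(-0.082, 0.276)
t=8.000: state=(0.069, 0.200)
t=8.500: state=(0.061, -0.203)
t=9.000: state=(-0.051, -0.149)
t=9.330: state=(-0.064, 0.067)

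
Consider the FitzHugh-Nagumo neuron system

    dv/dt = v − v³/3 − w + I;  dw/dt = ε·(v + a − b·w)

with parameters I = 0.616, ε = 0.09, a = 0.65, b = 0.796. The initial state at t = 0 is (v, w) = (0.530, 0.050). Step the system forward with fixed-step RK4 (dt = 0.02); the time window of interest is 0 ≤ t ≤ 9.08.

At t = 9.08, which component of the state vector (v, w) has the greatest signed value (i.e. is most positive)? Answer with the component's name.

largest component: w

t=0.000: state=(0.530, 0.050)
step 1 (dt=0.02): k1=(1.046, 0.103), k2=(1.053, 0.103), k3=(1.053, 0.103), k4=(1.059, 0.104); state += dt/6·(k1+2k2+2k3+k4)
t=0.020: state=(0.551, 0.052)
t=0.040: state=(0.572, 0.054)
t=0.060: state=(0.594, 0.056)
continuing one RK4 step at a time; state shown every 25 steps (Δt=0.5):
t=0.500: state=(1.104, 0.113)
t=1.000: state=(1.581, 0.198)
t=1.500: state=(1.789, 0.295)
t=2.000: state=(1.832, 0.394)
t=2.500: state=(1.816, 0.490)
t=3.000: state=(1.784, 0.581)
t=3.500: state=(1.746, 0.667)
t=4.000: state=(1.706, 0.748)
t=4.500: state=(1.665, 0.825)
t=5.000: state=(1.623, 0.898)
t=5.500: state=(1.581, 0.966)
t=6.000: state=(1.538, 1.029)
t=6.500: state=(1.493, 1.089)
t=7.000: state=(1.448, 1.144)
t=7.500: state=(1.401, 1.196)
t=8.000: state=(1.352, 1.243)
t=8.500: state=(1.302, 1.287)
t=9.000: state=(1.248, 1.327)
t=9.080: state=(1.239, 1.333)
compare at T: v=1.239, w=1.333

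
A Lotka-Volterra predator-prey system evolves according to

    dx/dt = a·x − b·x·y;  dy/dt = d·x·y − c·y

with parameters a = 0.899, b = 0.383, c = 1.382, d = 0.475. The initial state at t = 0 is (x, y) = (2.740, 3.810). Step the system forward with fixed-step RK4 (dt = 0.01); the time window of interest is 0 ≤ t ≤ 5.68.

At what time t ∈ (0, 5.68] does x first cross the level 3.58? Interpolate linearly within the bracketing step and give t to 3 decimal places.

t = 3.569

t=0.000: state=(2.740, 3.810)
step 1 (dt=0.01): k1=(-1.535, -0.307), k2=(-1.529, -0.320), k3=(-1.529, -0.320), k4=(-1.523, -0.334); state += dt/6·(k1+2k2+2k3+k4)
t=0.010: state=(2.725, 3.807)
t=0.020: state=(2.710, 3.803)
t=0.030: state=(2.694, 3.800)
continuing one RK4 step at a time; state shown every 20 steps (Δt=0.2):
t=0.200: state=(2.459, 3.698)
t=0.400: state=(2.233, 3.503)
t=0.600: state=(2.062, 3.257)
t=0.800: state=(1.943, 2.987)
t=1.000: state=(1.870, 2.715)
t=1.200: state=(1.836, 2.455)
t=1.400: state=(1.838, 2.217)
t=1.600: state=(1.872, 2.005)
t=1.800: state=(1.936, 1.822)
t=2.000: state=(2.028, 1.668)
t=2.200: state=(2.147, 1.542)
t=2.400: state=(2.292, 1.444)
t=2.600: state=(2.464, 1.372)
t=2.800: state=(2.660, 1.328)
t=3.000: state=(2.878, 1.310)
t=3.200: state=(3.115, 1.320)
t=3.400: state=(3.366, 1.363)
t=3.560: state=(3.569, 1.422)
next step: t=3.570: state=(3.582, 1.426) — x has crossed 3.58
linear interpolation between t=3.560 (3.56897) and t=3.570 (3.58161) → t≈3.569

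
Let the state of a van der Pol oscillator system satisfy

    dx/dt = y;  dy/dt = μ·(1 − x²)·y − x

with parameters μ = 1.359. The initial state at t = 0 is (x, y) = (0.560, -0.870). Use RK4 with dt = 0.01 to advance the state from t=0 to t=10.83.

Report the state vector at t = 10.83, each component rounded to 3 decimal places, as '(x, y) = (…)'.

(x, y) = (0.255, 2.636)

t=0.000: state=(0.560, -0.870)
step 1 (dt=0.01): k1=(-0.870, -1.372), k2=(-0.877, -1.379), k3=(-0.877, -1.379), k4=(-0.884, -1.387); state += dt/6·(k1+2k2+2k3+k4)
t=0.010: state=(0.551, -0.884)
t=0.020: state=(0.542, -0.898)
t=0.030: state=(0.533, -0.912)
continuing one RK4 step at a time; state shown every 50 steps (Δt=0.5):
t=0.500: state=(-0.087, -1.807)
t=1.000: state=(-1.200, -2.226)
t=1.500: state=(-1.827, -0.300)
t=2.000: state=(-1.757, 0.401)
t=2.500: state=(-1.496, 0.632)
t=3.000: state=(-1.115, 0.920)
t=3.500: state=(-0.514, 1.592)
t=4.000: state=(0.618, 2.966)
t=4.500: state=(1.854, 1.206)
t=5.000: state=(1.985, -0.259)
t=5.500: state=(1.782, -0.503)
t=6.000: state=(1.493, -0.662)
t=6.500: state=(1.100, -0.945)
t=7.000: state=(0.481, -1.644)
t=7.500: state=(-0.684, -3.011)
t=8.000: state=(-1.882, -1.079)
t=8.500: state=(-1.981, 0.280)
t=9.000: state=(-1.772, 0.509)
t=9.500: state=(-1.480, 0.669)
t=10.000: state=(-1.082, 0.962)
t=10.500: state=(-0.449, 1.686)
t=10.830: state=(0.255, 2.636)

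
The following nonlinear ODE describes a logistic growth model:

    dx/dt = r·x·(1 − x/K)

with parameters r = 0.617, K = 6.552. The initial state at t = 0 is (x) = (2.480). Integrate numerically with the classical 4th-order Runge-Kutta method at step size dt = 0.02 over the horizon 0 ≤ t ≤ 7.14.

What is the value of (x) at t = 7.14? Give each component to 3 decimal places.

(x) = (6.423)

t=0.000: state=(2.480)
step 1 (dt=0.02): k1=(0.951), k2=(0.952), k3=(0.952), k4=(0.954); state += dt/6·(k1+2k2+2k3+k4)
t=0.020: state=(2.499)
t=0.040: state=(2.518)
t=0.060: state=(2.537)
continuing one RK4 step at a time; state shown every 25 steps (Δt=0.5):
t=0.500: state=(2.970)
t=1.000: state=(3.474)
t=1.500: state=(3.969)
t=2.000: state=(4.433)
t=2.500: state=(4.849)
t=3.000: state=(5.209)
t=3.500: state=(5.508)
t=4.000: state=(5.752)
t=4.500: state=(5.944)
t=5.000: state=(6.094)
t=5.500: state=(6.210)
t=6.000: state=(6.297)
t=6.500: state=(6.363)
t=7.000: state=(6.412)
t=7.140: state=(6.423)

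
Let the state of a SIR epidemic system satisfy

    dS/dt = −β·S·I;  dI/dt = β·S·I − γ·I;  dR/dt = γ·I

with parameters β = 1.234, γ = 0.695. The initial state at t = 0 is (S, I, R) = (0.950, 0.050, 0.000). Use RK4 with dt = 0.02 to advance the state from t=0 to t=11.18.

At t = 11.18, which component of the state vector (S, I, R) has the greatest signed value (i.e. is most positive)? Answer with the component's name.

t=0.000: state=(0.950, 0.050, 0.000)
step 1 (dt=0.02): k1=(-0.059, 0.024, 0.035), k2=(-0.059, 0.024, 0.035), k3=(-0.059, 0.024, 0.035), k4=(-0.059, 0.024, 0.035); state += dt/6·(k1+2k2+2k3+k4)
t=0.020: state=(0.949, 0.050, 0.001)
t=0.040: state=(0.948, 0.051, 0.001)
t=0.060: state=(0.946, 0.051, 0.002)
continuing one RK4 step at a time; state shown every 25 steps (Δt=0.5):
t=0.500: state=(0.918, 0.063, 0.020)
t=1.000: state=(0.879, 0.077, 0.044)
t=1.500: state=(0.834, 0.093, 0.073)
t=2.000: state=(0.784, 0.108, 0.108)
t=2.500: state=(0.730, 0.122, 0.148)
t=3.000: state=(0.675, 0.133, 0.192)
t=3.500: state=(0.621, 0.140, 0.240)
t=4.000: state=(0.569, 0.142, 0.289)
t=4.500: state=(0.521, 0.141, 0.338)
t=5.000: state=(0.478, 0.135, 0.386)
t=5.500: state=(0.441, 0.127, 0.432)
t=6.000: state=(0.409, 0.116, 0.474)
t=6.500: state=(0.382, 0.105, 0.513)
t=7.000: state=(0.360, 0.093, 0.547)
t=7.500: state=(0.341, 0.082, 0.578)
t=8.000: state=(0.325, 0.071, 0.604)
t=8.500: state=(0.312, 0.061, 0.627)
t=9.000: state=(0.301, 0.052, 0.647)
t=9.500: state=(0.293, 0.044, 0.663)
t=10.000: state=(0.285, 0.037, 0.677)
t=10.500: state=(0.279, 0.031, 0.689)
t=11.000: state=(0.274, 0.026, 0.699)
t=11.180: state=(0.273, 0.025, 0.702)
compare at T: S=0.273, I=0.025, R=0.702

largest component: R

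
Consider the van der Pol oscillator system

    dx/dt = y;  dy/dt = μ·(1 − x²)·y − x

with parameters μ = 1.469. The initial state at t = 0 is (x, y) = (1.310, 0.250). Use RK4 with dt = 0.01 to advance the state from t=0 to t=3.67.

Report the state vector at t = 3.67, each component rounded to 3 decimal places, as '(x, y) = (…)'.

(x, y) = (-1.636, 0.547)

t=0.000: state=(1.310, 0.250)
step 1 (dt=0.01): k1=(0.250, -1.573), k2=(0.242, -1.567), k3=(0.242, -1.567), k4=(0.234, -1.561); state += dt/6·(k1+2k2+2k3+k4)
t=0.010: state=(1.312, 0.234)
t=0.020: state=(1.315, 0.219)
t=0.030: state=(1.317, 0.203)
continuing one RK4 step at a time; state shown every 20 steps (Δt=0.2):
t=0.200: state=(1.330, -0.037)
t=0.400: state=(1.299, -0.267)
t=0.600: state=(1.226, -0.457)
t=0.800: state=(1.117, -0.632)
t=1.000: state=(0.972, -0.822)
t=1.200: state=(0.785, -1.060)
t=1.400: state=(0.542, -1.392)
t=1.600: state=(0.219, -1.872)
t=1.800: state=(-0.217, -2.505)
t=2.000: state=(-0.776, -3.004)
t=2.200: state=(-1.360, -2.644)
t=2.400: state=(-1.773, -1.435)
t=2.600: state=(-1.950, -0.420)
t=2.800: state=(-1.976, 0.086)
t=3.000: state=(-1.934, 0.304)
t=3.200: state=(-1.862, 0.408)
t=3.400: state=(-1.774, 0.472)
t=3.600: state=(-1.674, 0.527)
t=3.670: state=(-1.636, 0.547)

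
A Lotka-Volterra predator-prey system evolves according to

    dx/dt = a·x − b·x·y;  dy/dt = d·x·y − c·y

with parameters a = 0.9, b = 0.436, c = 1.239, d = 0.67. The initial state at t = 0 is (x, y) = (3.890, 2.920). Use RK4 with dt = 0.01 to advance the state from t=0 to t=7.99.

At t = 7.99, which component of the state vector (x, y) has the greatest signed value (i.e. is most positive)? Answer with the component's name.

t=0.000: state=(3.890, 2.920)
step 1 (dt=0.01): k1=(-1.451, 3.993), k2=(-1.483, 4.006), k3=(-1.483, 4.005), k4=(-1.514, 4.018); state += dt/6·(k1+2k2+2k3+k4)
t=0.010: state=(3.875, 2.960)
t=0.020: state=(3.860, 3.000)
t=0.030: state=(3.844, 3.041)
continuing one RK4 step at a time; state shown every 50 steps (Δt=0.5):
t=0.500: state=(2.600, 4.771)
t=1.000: state=(1.370, 4.892)
t=1.500: state=(0.831, 3.750)
t=2.000: state=(0.657, 2.573)
t=2.500: state=(0.649, 1.718)
t=3.000: state=(0.747, 1.165)
t=3.500: state=(0.946, 0.830)
t=4.000: state=(1.266, 0.645)
t=4.500: state=(1.743, 0.572)
t=5.000: state=(2.408, 0.613)
t=5.500: state=(3.236, 0.847)
t=6.000: state=(3.963, 1.539)
t=6.500: state=(3.794, 3.158)
t=7.000: state=(2.422, 4.896)
t=7.500: state=(1.276, 4.792)
t=7.990: state=(0.803, 3.626)
compare at T: x=0.803, y=3.626

largest component: y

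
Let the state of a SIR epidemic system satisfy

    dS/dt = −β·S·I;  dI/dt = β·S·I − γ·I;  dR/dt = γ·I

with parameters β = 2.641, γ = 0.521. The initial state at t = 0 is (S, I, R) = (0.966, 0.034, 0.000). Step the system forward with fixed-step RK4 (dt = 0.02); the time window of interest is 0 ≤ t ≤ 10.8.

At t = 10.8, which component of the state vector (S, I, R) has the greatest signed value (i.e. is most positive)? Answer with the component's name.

t=0.000: state=(0.966, 0.034, 0.000)
step 1 (dt=0.02): k1=(-0.087, 0.069, 0.018), k2=(-0.088, 0.070, 0.018), k3=(-0.088, 0.070, 0.018), k4=(-0.090, 0.072, 0.018); state += dt/6·(k1+2k2+2k3+k4)
t=0.020: state=(0.964, 0.035, 0.000)
t=0.040: state=(0.962, 0.037, 0.001)
t=0.060: state=(0.960, 0.038, 0.001)
continuing one RK4 step at a time; state shown every 25 steps (Δt=0.5):
t=0.500: state=(0.895, 0.090, 0.015)
t=1.000: state=(0.741, 0.207, 0.052)
t=1.500: state=(0.508, 0.365, 0.127)
t=2.000: state=(0.289, 0.473, 0.238)
t=2.500: state=(0.152, 0.483, 0.364)
t=3.000: state=(0.083, 0.433, 0.485)
t=3.500: state=(0.049, 0.363, 0.588)
t=4.000: state=(0.032, 0.295, 0.674)
t=4.500: state=(0.022, 0.235, 0.742)
t=5.000: state=(0.017, 0.186, 0.797)
t=5.500: state=(0.014, 0.146, 0.840)
t=6.000: state=(0.012, 0.115, 0.874)
t=6.500: state=(0.010, 0.090, 0.900)
t=7.000: state=(0.009, 0.070, 0.921)
t=7.500: state=(0.008, 0.054, 0.937)
t=8.000: state=(0.008, 0.042, 0.950)
t=8.500: state=(0.007, 0.033, 0.960)
t=9.000: state=(0.007, 0.026, 0.967)
t=9.500: state=(0.007, 0.020, 0.973)
t=10.000: state=(0.007, 0.016, 0.978)
t=10.500: state=(0.007, 0.012, 0.981)
t=10.800: state=(0.007, 0.010, 0.983)
compare at T: S=0.007, I=0.010, R=0.983

largest component: R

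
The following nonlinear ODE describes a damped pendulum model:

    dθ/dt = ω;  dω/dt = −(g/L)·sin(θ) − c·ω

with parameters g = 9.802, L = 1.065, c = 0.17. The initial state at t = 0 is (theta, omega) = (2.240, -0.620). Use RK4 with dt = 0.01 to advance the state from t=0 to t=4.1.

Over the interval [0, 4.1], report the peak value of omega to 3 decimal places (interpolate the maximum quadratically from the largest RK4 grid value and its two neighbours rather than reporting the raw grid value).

max omega = 4.735

t=0.000: state=(2.240, -0.620)
step 1 (dt=0.01): k1=(-0.620, -7.113), k2=(-0.656, -7.125), k3=(-0.656, -7.126), k4=(-0.691, -7.138); state += dt/6·(k1+2k2+2k3+k4)
t=0.010: state=(2.233, -0.691)
t=0.020: state=(2.226, -0.763)
t=0.030: state=(2.218, -0.835)
continuing one RK4 step at a time; state shown every 20 steps (Δt=0.2):
t=0.200: state=(1.968, -2.130)
t=0.400: state=(1.374, -3.827)
t=0.600: state=(0.463, -5.108)
t=0.800: state=(-0.562, -4.839)
t=1.000: state=(-1.378, -3.196)
t=1.200: state=(-1.826, -1.298)
t=1.400: state=(-1.908, 0.459)
t=1.600: state=(-1.643, 2.200)
t=1.800: state=(-1.031, 3.869)
t=2.000: state=(-0.148, 4.732)
t=2.200: state=(0.753, 4.028)
t=2.400: state=(1.394, 2.305)
t=2.600: state=(1.666, 0.424)
t=2.800: state=(1.569, -1.394)
t=3.000: state=(1.115, -3.105)
t=3.200: state=(0.365, -4.215)
t=3.400: state=(-0.478, -3.964)
t=3.600: state=(-1.138, -2.514)
t=3.800: state=(-1.459, -0.680)
t=4.000: state=(-1.412, 1.142)
t=4.100: state=(-1.254, 2.010)
largest grid value and its neighbours: omega(2.000)=4.73170, omega(2.010)=4.73511, omega(2.020)=4.73418
parabola through these three points peaks at t≈2.013 with omega≈4.73528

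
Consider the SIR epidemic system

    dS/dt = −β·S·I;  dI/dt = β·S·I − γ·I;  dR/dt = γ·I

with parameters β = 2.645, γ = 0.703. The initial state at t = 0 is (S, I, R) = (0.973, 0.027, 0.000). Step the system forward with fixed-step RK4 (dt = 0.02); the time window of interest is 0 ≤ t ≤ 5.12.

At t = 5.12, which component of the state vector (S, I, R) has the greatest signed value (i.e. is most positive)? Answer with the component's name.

t=0.000: state=(0.973, 0.027, 0.000)
step 1 (dt=0.02): k1=(-0.069, 0.051, 0.019), k2=(-0.071, 0.051, 0.019), k3=(-0.071, 0.051, 0.019), k4=(-0.072, 0.052, 0.020); state += dt/6·(k1+2k2+2k3+k4)
t=0.020: state=(0.972, 0.028, 0.000)
t=0.040: state=(0.970, 0.029, 0.001)
t=0.060: state=(0.969, 0.030, 0.001)
continuing one RK4 step at a time; state shown every 10 steps (Δt=0.2):
t=0.200: state=(0.956, 0.039, 0.005)
t=0.400: state=(0.933, 0.056, 0.011)
t=0.600: state=(0.900, 0.079, 0.021)
t=0.800: state=(0.857, 0.109, 0.034)
t=1.000: state=(0.801, 0.147, 0.052)
t=1.200: state=(0.732, 0.192, 0.076)
t=1.400: state=(0.653, 0.241, 0.106)
t=1.600: state=(0.568, 0.289, 0.143)
t=1.800: state=(0.481, 0.332, 0.187)
t=2.000: state=(0.400, 0.364, 0.236)
t=2.200: state=(0.328, 0.383, 0.289)
t=2.400: state=(0.268, 0.389, 0.343)
t=2.600: state=(0.218, 0.384, 0.398)
t=2.800: state=(0.178, 0.371, 0.451)
t=3.000: state=(0.147, 0.351, 0.502)
t=3.200: state=(0.123, 0.328, 0.549)
t=3.400: state=(0.104, 0.302, 0.594)
t=3.600: state=(0.089, 0.276, 0.634)
t=3.800: state=(0.078, 0.251, 0.671)
t=4.000: state=(0.069, 0.227, 0.705)
t=4.200: state=(0.061, 0.204, 0.735)
t=4.400: state=(0.055, 0.183, 0.762)
t=4.600: state=(0.050, 0.163, 0.786)
t=4.800: state=(0.047, 0.145, 0.808)
t=5.000: state=(0.043, 0.129, 0.827)
t=5.120: state=(0.042, 0.120, 0.838)
compare at T: S=0.042, I=0.120, R=0.838

largest component: R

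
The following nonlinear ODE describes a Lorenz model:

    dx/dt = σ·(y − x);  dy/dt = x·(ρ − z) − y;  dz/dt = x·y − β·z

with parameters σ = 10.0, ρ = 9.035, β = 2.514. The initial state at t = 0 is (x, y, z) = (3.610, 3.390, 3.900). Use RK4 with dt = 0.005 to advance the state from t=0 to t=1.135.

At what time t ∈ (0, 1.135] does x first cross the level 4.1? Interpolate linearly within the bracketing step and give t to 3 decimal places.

t = 0.112

t=0.000: state=(3.610, 3.390, 3.900)
step 1 (dt=0.005): k1=(-2.200, 15.147, 2.433), k2=(-1.766, 15.059, 2.536), k3=(-1.779, 15.064, 2.538), k4=(-1.358, 14.981, 2.642); state += dt/6·(k1+2k2+2k3+k4)
t=0.005: state=(3.601, 3.465, 3.913)
t=0.010: state=(3.596, 3.540, 3.926)
t=0.015: state=(3.595, 3.614, 3.941)
continuing one RK4 step at a time; state shown every 10 steps (Δt=0.05):
t=0.050: state=(3.680, 4.117, 4.080)
t=0.100: state=(4.001, 4.812, 4.403)
t=0.110: state=(4.084, 4.949, 4.489)
next step: t=0.115: state=(4.128, 5.017, 4.534) — x has crossed 4.1
linear interpolation between t=0.110 (4.08436) and t=0.115 (4.12819) → t≈0.112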